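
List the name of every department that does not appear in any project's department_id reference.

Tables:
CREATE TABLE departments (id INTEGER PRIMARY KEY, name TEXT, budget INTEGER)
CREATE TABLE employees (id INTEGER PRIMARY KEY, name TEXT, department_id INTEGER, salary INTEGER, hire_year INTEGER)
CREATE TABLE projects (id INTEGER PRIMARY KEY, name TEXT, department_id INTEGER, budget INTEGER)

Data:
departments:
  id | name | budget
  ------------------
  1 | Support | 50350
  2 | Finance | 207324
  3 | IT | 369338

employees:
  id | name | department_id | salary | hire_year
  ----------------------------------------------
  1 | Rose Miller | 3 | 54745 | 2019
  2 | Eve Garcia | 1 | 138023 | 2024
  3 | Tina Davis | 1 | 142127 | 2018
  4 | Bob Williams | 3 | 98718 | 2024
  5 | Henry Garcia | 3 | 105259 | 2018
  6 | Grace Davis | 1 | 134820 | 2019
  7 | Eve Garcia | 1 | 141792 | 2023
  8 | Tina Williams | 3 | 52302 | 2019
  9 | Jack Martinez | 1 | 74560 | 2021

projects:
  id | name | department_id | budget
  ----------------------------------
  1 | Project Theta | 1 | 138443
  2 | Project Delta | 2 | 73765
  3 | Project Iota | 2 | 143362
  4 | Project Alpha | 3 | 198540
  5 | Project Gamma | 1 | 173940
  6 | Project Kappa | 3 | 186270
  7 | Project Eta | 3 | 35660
SELECT p.name FROM departments p LEFT JOIN projects c ON c.department_id = p.id WHERE c.id IS NULL

Execution result:
(no rows)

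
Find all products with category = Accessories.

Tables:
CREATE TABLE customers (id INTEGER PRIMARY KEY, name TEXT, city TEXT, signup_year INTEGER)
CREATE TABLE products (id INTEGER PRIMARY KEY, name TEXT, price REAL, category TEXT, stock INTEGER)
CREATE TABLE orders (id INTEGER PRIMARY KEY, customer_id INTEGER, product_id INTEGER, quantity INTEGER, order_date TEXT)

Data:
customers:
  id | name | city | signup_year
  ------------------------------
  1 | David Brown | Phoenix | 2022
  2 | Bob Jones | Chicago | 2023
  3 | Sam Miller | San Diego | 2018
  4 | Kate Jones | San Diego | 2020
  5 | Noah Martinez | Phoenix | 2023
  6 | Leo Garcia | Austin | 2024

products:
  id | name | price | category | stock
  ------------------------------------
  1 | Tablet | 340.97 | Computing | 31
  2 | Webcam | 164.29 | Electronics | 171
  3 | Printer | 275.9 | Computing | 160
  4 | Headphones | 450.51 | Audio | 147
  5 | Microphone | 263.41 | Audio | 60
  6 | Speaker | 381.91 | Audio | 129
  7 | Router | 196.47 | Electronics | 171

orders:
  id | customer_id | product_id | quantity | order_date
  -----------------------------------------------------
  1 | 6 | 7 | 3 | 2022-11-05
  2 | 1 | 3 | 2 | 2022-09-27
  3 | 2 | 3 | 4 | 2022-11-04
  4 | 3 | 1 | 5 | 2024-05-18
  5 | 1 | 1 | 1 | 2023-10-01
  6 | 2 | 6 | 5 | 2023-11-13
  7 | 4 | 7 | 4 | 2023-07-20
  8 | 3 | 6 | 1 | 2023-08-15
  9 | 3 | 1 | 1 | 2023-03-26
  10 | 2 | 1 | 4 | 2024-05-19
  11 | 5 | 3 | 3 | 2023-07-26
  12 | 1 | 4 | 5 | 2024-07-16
SELECT name, category FROM products WHERE category = 'Accessories'

Execution result:
(no rows)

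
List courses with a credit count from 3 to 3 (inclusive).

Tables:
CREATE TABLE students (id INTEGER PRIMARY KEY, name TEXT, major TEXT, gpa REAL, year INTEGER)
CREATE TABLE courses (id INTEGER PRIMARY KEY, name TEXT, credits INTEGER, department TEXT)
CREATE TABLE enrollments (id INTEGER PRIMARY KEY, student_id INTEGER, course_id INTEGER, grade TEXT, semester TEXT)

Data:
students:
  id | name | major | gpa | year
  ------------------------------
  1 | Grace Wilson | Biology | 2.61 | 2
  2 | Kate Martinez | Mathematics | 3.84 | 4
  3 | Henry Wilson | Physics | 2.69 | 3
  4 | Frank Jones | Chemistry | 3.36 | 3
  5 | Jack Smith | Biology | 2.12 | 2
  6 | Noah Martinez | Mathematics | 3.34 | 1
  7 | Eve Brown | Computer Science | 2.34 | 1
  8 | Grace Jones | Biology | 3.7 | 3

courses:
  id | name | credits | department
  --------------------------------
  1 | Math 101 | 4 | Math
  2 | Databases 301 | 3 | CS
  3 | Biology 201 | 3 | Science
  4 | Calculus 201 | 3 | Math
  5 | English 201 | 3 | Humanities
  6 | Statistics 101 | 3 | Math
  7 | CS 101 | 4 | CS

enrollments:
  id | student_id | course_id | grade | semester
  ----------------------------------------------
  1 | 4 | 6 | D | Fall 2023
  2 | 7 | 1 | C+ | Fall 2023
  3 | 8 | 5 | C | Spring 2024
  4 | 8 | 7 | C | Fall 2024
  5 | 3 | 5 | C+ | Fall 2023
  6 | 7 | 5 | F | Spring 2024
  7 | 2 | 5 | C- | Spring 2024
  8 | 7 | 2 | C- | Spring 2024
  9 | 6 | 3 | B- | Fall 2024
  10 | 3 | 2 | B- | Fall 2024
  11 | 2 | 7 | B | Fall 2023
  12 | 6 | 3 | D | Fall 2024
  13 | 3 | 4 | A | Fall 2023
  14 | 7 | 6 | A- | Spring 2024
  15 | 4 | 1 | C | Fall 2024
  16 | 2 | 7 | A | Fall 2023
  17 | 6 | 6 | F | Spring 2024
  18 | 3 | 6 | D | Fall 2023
SELECT name, credits FROM courses WHERE credits BETWEEN 3 AND 3

Execution result:
name | credits
Databases 301 | 3
Biology 201 | 3
Calculus 201 | 3
English 201 | 3
Statistics 101 | 3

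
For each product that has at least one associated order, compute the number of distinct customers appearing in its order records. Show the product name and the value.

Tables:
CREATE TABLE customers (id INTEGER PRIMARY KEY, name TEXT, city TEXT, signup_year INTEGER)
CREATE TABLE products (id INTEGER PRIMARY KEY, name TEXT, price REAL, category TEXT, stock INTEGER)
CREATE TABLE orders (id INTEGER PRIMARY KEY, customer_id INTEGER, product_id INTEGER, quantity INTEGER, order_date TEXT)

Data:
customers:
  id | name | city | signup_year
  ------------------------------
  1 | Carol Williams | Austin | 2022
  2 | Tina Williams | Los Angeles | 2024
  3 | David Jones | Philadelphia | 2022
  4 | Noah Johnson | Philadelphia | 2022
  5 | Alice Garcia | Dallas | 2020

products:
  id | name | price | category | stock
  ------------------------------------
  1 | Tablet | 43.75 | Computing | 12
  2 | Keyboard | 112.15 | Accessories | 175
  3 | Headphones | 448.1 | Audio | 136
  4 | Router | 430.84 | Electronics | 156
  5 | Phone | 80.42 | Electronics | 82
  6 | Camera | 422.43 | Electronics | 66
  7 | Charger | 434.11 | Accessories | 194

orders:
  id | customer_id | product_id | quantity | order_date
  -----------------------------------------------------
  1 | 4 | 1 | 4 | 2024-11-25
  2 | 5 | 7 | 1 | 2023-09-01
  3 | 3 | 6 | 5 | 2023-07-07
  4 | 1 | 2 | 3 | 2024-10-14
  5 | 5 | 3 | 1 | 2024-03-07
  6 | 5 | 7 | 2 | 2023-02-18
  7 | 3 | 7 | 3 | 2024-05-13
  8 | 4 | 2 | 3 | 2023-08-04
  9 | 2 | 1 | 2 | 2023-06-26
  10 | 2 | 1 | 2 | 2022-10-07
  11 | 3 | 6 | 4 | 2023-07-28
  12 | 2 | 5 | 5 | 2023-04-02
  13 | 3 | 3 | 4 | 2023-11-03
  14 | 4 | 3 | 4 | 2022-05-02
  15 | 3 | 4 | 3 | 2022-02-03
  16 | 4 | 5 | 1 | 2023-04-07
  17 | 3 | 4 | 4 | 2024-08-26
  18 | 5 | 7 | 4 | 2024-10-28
SELECT p.name, COUNT(DISTINCT c.customer_id) AS distinct_customer_count FROM orders c JOIN products p ON c.product_id = p.id GROUP BY p.id, p.name

Execution result:
name | distinct_customer_count
Tablet | 2
Keyboard | 2
Headphones | 3
Router | 1
Phone | 2
Camera | 1
Charger | 2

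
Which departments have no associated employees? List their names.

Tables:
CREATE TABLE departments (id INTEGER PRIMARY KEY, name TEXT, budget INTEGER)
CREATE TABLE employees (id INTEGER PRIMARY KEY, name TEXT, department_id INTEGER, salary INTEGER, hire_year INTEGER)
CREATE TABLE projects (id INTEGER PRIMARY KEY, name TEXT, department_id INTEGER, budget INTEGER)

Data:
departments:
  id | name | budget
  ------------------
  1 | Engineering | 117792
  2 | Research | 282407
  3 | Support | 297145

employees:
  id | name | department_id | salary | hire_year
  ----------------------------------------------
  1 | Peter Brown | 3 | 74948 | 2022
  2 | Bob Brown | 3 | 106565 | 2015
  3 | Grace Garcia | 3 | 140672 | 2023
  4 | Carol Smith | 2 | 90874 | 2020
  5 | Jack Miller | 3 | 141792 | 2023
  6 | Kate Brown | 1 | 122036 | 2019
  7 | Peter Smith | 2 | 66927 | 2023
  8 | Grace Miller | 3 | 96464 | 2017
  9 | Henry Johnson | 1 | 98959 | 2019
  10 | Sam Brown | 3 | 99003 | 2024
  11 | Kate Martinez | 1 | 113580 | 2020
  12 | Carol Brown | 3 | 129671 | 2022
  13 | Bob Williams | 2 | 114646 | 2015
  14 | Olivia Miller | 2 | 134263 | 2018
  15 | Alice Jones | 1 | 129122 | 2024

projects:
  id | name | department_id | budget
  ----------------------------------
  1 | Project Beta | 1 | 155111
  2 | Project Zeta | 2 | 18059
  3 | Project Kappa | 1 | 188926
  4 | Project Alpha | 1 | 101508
SELECT p.name FROM departments p LEFT JOIN employees c ON c.department_id = p.id WHERE c.id IS NULL

Execution result:
(no rows)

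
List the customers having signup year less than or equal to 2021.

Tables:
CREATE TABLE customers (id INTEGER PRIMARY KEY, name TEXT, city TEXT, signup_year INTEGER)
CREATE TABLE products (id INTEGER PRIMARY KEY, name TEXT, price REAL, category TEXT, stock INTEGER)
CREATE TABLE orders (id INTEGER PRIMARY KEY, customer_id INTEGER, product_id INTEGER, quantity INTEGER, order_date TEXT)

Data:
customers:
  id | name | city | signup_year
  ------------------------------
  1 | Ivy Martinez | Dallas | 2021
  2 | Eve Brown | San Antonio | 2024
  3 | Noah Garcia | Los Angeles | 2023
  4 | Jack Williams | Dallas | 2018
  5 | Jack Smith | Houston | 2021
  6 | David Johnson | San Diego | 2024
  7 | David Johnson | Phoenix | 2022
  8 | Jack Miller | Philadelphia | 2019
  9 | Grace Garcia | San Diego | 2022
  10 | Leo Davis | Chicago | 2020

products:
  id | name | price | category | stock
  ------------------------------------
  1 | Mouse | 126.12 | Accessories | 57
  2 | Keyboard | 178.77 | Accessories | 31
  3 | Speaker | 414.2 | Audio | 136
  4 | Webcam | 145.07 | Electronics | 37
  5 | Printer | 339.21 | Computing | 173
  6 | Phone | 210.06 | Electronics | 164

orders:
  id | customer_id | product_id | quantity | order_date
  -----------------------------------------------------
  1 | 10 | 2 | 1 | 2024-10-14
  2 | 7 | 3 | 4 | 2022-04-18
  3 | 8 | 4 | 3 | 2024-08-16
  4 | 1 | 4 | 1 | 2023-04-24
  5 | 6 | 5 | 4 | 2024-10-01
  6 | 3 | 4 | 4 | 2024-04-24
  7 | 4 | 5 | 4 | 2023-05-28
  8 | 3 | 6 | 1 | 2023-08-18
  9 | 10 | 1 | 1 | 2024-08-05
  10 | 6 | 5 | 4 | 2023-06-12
SELECT name, signup_year FROM customers WHERE signup_year <= 2021

Execution result:
name | signup_year
Ivy Martinez | 2021
Jack Williams | 2018
Jack Smith | 2021
Jack Miller | 2019
Leo Davis | 2020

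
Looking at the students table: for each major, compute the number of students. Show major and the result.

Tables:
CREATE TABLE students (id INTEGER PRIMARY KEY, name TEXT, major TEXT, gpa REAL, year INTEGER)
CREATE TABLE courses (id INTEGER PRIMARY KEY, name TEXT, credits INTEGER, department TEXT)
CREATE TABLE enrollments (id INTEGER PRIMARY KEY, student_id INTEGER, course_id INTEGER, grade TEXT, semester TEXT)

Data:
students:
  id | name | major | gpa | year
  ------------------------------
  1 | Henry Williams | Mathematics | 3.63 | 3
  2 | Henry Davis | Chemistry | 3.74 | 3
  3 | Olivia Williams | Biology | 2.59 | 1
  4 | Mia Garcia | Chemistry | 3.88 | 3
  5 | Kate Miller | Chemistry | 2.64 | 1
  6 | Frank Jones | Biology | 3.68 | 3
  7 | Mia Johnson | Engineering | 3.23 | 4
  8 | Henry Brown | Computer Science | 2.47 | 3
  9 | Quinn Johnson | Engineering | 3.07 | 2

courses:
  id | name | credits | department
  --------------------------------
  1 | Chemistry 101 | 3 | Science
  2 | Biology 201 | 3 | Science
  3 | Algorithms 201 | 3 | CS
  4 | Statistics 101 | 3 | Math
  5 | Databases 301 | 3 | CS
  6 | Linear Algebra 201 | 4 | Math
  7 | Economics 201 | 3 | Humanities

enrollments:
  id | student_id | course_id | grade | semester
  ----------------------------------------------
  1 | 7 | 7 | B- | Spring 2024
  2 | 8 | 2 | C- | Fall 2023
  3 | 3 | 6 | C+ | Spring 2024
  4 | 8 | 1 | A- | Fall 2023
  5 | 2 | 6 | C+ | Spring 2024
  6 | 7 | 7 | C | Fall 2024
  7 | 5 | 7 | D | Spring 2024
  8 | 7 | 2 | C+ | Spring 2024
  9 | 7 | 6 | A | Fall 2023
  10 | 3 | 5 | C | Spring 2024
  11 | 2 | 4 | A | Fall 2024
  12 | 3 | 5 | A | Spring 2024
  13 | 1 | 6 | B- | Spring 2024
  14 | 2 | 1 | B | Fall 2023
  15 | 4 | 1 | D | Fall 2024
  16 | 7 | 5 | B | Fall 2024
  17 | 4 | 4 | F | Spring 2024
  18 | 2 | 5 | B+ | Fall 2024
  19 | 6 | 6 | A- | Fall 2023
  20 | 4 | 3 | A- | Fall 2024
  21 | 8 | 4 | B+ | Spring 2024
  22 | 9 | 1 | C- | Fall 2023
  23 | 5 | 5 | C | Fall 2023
SELECT major, COUNT(*) AS n FROM students GROUP BY major

Execution result:
major | n
Biology | 2
Chemistry | 3
Computer Science | 1
Engineering | 2
Mathematics | 1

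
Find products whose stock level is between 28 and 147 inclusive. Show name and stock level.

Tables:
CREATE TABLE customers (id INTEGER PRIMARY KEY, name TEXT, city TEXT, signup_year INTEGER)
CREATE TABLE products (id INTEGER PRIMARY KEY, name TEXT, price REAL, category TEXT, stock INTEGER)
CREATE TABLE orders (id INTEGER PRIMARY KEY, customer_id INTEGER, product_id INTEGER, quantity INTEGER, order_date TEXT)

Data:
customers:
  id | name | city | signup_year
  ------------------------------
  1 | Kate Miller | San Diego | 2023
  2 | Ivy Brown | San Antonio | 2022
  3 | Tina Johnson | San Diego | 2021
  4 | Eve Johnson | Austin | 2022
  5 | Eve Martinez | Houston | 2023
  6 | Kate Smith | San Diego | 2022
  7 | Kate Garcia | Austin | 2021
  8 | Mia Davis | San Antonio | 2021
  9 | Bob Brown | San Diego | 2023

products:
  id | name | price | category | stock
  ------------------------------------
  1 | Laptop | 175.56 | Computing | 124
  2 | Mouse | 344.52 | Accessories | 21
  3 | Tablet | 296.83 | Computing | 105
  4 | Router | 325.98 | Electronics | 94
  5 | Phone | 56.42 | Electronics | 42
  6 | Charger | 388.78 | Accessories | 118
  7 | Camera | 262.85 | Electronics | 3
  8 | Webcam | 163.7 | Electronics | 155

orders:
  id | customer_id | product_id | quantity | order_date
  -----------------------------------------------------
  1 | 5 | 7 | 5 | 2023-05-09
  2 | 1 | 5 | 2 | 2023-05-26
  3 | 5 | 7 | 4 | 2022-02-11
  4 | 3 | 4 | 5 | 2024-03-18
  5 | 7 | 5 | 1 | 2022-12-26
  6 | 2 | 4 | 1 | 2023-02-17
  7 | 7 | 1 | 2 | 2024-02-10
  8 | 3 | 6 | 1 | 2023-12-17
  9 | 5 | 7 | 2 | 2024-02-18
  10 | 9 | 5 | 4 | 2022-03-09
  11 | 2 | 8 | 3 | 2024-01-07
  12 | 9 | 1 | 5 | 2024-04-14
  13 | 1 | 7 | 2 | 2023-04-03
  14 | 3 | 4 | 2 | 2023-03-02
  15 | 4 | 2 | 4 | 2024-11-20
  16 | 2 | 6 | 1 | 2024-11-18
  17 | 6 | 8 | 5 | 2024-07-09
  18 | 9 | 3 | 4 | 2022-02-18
SELECT name, stock FROM products WHERE stock BETWEEN 28 AND 147

Execution result:
name | stock
Laptop | 124
Tablet | 105
Router | 94
Phone | 42
Charger | 118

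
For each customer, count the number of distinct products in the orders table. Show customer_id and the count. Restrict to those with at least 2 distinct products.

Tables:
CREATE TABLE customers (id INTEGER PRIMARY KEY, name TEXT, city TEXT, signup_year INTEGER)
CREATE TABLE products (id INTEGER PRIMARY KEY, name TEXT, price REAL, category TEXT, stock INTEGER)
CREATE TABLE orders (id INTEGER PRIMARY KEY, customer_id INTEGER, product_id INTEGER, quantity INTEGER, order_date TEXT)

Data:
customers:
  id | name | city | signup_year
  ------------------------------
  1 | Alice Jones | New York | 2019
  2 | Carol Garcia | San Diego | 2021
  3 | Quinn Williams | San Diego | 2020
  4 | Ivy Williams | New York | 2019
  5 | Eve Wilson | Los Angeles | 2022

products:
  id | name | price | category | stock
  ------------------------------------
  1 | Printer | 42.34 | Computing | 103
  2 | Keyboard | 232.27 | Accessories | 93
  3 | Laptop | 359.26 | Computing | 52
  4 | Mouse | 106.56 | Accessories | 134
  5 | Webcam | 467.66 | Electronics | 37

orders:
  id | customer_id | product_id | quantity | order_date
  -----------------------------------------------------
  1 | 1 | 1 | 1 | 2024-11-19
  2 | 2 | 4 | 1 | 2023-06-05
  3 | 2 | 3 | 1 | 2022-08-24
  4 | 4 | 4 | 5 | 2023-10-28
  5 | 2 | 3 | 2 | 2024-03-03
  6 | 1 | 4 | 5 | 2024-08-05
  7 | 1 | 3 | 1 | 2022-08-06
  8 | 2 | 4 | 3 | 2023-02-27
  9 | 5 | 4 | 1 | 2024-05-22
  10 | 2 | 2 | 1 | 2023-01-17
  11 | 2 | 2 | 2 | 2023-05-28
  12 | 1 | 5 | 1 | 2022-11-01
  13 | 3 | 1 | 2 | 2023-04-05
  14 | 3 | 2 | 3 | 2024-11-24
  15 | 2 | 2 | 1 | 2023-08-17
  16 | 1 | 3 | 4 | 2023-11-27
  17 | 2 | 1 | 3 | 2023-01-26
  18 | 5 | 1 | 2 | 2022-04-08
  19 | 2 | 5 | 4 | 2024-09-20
SELECT customer_id, COUNT(DISTINCT product_id) AS distinct_product_count FROM orders GROUP BY customer_id HAVING COUNT(DISTINCT product_id) >= 2

Execution result:
customer_id | distinct_product_count
1 | 4
2 | 5
3 | 2
5 | 2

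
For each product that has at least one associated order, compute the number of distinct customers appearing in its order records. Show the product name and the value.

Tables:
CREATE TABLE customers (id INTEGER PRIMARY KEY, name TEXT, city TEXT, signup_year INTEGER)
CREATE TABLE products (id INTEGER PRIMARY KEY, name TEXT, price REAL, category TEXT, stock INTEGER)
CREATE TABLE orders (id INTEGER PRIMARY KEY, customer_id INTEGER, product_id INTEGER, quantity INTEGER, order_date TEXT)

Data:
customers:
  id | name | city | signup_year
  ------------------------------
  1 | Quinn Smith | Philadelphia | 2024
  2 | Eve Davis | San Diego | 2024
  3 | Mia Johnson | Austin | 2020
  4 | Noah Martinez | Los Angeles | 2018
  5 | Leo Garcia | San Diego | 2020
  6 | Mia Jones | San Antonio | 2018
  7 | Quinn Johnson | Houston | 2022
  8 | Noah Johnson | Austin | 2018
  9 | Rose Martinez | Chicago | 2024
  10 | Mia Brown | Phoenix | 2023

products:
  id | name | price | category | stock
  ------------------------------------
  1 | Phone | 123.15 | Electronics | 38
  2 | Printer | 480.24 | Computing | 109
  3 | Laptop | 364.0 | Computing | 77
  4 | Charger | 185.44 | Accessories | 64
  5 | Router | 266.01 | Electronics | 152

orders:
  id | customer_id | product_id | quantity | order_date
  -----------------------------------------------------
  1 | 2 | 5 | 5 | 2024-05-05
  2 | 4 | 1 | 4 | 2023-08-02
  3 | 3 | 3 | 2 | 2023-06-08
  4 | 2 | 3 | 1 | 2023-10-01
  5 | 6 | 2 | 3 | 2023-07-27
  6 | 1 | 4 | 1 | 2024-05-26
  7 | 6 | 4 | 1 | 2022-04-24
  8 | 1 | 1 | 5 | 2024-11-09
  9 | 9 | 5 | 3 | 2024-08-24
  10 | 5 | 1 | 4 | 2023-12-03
SELECT p.name, COUNT(DISTINCT c.customer_id) AS distinct_customer_count FROM orders c JOIN products p ON c.product_id = p.id GROUP BY p.id, p.name

Execution result:
name | distinct_customer_count
Phone | 3
Printer | 1
Laptop | 2
Charger | 2
Router | 2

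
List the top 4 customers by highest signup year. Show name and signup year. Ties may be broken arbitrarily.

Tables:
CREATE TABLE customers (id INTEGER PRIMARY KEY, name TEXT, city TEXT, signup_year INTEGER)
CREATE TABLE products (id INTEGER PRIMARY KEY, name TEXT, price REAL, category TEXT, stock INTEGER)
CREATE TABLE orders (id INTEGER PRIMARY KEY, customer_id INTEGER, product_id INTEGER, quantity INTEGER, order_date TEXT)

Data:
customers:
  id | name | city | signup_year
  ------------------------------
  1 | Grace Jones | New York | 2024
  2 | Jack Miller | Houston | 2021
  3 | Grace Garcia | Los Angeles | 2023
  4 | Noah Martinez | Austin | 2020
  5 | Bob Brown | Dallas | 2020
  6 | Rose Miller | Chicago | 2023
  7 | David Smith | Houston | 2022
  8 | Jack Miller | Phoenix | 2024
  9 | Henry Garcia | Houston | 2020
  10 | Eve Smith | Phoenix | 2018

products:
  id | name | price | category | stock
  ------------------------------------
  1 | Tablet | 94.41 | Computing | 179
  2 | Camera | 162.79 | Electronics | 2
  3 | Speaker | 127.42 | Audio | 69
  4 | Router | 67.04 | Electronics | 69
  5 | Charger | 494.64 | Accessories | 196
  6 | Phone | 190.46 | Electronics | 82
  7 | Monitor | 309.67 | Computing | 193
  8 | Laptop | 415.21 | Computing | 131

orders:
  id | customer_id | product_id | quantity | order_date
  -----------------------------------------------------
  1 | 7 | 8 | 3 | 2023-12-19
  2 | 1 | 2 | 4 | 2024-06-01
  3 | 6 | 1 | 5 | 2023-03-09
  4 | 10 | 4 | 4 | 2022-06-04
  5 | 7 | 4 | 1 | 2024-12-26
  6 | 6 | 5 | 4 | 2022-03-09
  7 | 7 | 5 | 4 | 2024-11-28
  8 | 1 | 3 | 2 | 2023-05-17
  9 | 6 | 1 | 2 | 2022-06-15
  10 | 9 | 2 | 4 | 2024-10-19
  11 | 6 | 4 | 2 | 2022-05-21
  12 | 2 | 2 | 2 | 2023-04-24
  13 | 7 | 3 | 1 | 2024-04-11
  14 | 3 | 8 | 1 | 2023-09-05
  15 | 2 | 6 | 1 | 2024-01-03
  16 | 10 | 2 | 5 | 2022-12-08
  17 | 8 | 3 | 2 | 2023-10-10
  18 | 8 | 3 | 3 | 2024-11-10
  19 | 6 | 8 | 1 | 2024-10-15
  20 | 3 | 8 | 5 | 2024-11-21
SELECT name, signup_year FROM customers ORDER BY signup_year DESC LIMIT 4

Execution result:
name | signup_year
Grace Jones | 2024
Jack Miller | 2024
Grace Garcia | 2023
Rose Miller | 2023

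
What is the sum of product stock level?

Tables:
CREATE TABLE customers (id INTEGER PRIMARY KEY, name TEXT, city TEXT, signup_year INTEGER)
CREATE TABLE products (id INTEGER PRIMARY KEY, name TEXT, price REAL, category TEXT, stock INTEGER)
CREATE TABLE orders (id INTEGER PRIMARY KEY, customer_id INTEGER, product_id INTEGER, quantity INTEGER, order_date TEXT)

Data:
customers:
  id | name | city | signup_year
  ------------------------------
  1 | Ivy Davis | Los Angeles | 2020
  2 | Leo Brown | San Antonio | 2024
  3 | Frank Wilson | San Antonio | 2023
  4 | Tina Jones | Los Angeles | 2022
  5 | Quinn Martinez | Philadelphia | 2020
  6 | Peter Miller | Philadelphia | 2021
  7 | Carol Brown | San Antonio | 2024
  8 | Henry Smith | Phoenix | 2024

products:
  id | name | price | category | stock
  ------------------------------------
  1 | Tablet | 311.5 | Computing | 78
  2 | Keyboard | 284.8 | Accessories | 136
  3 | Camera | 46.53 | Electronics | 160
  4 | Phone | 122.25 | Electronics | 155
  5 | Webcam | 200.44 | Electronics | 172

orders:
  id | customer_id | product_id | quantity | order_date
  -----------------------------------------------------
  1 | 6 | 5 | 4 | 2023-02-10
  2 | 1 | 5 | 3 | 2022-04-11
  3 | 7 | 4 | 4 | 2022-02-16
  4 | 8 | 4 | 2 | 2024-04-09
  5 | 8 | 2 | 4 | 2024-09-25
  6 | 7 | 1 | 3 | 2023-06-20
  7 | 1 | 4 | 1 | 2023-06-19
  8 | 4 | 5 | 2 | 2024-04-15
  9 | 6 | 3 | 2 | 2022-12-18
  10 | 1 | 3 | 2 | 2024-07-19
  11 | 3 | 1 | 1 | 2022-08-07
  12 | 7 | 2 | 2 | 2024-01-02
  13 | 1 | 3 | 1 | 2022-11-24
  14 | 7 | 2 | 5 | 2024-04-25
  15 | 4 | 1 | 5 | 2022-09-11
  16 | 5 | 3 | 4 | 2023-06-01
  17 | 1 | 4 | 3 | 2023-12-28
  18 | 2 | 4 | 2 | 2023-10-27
SELECT SUM(stock) FROM products

Execution result:
701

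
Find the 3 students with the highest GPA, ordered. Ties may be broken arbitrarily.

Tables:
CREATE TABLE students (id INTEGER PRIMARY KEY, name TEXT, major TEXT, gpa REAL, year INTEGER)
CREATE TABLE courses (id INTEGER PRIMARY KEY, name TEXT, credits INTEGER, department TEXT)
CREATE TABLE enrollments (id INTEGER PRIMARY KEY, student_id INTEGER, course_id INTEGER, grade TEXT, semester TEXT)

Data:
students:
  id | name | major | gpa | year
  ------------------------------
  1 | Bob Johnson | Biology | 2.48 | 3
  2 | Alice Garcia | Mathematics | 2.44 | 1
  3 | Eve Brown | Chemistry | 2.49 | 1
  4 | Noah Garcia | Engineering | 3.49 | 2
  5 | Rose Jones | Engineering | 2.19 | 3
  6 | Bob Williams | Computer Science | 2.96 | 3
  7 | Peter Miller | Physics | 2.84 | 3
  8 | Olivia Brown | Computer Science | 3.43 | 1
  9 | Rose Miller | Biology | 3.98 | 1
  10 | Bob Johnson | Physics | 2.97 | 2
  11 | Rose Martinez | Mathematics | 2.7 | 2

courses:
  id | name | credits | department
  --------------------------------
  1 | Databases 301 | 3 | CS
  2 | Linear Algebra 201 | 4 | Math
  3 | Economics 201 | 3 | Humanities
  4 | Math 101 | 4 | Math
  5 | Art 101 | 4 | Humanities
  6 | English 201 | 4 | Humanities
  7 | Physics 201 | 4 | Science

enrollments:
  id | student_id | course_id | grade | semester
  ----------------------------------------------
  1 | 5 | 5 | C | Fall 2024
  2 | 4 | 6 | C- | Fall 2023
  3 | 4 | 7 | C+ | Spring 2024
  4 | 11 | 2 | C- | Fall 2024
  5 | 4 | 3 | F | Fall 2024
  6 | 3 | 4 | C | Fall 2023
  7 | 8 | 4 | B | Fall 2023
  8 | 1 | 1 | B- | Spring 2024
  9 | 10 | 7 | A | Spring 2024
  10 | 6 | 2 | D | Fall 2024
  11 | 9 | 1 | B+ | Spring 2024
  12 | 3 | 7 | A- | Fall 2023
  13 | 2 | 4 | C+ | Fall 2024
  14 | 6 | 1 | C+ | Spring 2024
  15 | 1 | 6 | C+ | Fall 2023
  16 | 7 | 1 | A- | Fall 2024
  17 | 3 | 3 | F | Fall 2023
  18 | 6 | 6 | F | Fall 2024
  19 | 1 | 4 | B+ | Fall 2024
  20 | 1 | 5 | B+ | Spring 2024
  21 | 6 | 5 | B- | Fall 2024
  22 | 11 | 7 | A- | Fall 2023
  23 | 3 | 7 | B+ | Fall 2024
SELECT name, gpa FROM students ORDER BY gpa DESC LIMIT 3

Execution result:
name | gpa
Rose Miller | 3.98
Noah Garcia | 3.49
Olivia Brown | 3.43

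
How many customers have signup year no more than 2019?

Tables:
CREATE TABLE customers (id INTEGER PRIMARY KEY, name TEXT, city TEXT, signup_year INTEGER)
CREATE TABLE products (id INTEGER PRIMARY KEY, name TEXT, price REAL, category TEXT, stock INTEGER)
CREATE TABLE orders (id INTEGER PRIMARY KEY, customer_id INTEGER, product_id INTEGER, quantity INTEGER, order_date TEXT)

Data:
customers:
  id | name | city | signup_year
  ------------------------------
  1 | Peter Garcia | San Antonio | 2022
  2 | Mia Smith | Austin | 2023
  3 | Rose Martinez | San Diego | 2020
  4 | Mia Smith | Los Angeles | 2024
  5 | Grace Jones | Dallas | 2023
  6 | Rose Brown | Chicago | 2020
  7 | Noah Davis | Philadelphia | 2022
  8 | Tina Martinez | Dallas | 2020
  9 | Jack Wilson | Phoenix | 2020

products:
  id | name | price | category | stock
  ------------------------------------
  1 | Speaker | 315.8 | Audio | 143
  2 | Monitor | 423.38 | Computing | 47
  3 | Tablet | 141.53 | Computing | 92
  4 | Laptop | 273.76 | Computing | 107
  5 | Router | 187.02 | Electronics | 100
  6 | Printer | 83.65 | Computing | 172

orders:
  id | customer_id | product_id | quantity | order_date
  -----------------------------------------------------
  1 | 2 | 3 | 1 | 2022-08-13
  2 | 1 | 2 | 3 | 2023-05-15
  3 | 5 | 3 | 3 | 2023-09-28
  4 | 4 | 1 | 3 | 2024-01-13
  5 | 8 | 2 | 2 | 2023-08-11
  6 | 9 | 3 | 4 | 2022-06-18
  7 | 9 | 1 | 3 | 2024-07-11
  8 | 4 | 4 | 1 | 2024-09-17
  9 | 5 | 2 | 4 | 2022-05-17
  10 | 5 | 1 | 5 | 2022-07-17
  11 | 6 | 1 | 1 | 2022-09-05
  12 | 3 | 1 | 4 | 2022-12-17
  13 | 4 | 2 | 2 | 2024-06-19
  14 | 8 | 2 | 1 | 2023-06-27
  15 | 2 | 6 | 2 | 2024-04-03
SELECT COUNT(*) FROM customers WHERE signup_year <= 2019

Execution result:
0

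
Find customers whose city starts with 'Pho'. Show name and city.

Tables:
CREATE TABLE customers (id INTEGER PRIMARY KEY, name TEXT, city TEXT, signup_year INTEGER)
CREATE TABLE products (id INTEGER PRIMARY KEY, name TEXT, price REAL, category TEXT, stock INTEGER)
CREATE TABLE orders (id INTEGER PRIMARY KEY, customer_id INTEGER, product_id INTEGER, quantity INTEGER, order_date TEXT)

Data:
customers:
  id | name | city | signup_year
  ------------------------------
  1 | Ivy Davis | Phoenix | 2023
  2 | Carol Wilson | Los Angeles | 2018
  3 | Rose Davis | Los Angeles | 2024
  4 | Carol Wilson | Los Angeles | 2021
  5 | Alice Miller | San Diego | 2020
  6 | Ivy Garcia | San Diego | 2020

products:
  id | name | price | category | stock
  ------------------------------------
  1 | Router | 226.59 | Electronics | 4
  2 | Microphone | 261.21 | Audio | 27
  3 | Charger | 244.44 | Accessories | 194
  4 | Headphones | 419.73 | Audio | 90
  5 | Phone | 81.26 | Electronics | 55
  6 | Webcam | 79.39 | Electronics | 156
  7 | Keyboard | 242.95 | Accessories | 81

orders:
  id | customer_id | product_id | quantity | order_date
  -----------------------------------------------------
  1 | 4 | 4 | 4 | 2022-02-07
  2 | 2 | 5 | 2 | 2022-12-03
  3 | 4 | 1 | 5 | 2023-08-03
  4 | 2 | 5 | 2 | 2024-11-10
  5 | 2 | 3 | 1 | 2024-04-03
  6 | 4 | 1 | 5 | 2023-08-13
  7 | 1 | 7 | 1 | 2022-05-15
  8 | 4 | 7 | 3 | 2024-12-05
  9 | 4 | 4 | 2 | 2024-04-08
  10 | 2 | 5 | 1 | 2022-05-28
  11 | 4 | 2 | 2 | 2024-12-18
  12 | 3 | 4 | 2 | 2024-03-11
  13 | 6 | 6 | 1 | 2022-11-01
SELECT name, city FROM customers WHERE city LIKE 'Pho%'

Execution result:
name | city
Ivy Davis | Phoenix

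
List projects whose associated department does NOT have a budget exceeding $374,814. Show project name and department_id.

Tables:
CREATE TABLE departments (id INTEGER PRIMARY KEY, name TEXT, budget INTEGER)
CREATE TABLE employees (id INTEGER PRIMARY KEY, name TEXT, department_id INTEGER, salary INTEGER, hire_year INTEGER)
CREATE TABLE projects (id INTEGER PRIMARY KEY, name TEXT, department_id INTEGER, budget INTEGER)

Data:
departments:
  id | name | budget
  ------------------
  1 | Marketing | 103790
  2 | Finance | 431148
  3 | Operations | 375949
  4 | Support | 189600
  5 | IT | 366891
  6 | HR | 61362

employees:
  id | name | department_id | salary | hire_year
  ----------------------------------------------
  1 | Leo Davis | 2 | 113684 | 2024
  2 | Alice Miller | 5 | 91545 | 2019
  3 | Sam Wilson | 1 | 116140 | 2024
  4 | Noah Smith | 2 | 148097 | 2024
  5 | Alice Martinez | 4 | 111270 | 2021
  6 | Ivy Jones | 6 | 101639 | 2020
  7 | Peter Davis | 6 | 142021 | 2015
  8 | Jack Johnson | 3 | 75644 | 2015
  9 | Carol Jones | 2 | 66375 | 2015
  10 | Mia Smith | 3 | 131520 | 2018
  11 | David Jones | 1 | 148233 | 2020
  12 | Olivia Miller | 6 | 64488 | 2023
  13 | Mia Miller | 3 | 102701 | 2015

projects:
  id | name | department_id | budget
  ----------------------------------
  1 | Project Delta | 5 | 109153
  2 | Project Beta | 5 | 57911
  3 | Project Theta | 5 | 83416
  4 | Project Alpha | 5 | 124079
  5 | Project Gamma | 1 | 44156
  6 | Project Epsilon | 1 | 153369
SELECT name, department_id FROM projects WHERE department_id NOT IN (SELECT id FROM departments WHERE budget > 374814)

Execution result:
name | department_id
Project Delta | 5
Project Beta | 5
Project Theta | 5
Project Alpha | 5
Project Gamma | 1
Project Epsilon | 1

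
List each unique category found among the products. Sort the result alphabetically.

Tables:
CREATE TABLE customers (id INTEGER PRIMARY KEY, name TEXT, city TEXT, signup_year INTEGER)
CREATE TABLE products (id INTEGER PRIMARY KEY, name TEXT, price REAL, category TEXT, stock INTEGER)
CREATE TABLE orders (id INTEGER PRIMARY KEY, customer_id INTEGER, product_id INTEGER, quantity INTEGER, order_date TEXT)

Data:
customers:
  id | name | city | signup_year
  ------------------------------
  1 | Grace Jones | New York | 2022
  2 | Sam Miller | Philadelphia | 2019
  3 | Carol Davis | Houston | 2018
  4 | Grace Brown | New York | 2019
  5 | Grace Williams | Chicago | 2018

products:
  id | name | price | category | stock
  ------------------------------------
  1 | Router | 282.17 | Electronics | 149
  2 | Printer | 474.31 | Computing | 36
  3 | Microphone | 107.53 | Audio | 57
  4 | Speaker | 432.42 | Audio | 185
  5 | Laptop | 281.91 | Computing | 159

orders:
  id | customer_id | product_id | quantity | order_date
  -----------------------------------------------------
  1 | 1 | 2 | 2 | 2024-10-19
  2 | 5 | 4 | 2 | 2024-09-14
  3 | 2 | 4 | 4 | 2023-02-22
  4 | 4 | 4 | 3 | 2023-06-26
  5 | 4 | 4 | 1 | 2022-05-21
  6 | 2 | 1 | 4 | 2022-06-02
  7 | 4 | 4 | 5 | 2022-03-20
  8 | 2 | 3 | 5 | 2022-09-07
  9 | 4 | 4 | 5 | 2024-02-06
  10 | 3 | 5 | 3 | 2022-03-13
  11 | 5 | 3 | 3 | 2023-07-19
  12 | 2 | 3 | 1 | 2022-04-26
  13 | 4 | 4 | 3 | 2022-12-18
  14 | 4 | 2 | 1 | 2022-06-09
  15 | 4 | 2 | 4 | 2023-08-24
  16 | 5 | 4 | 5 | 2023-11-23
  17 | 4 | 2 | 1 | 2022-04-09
SELECT DISTINCT category FROM products ORDER BY category

Execution result:
category
Audio
Computing
Electronics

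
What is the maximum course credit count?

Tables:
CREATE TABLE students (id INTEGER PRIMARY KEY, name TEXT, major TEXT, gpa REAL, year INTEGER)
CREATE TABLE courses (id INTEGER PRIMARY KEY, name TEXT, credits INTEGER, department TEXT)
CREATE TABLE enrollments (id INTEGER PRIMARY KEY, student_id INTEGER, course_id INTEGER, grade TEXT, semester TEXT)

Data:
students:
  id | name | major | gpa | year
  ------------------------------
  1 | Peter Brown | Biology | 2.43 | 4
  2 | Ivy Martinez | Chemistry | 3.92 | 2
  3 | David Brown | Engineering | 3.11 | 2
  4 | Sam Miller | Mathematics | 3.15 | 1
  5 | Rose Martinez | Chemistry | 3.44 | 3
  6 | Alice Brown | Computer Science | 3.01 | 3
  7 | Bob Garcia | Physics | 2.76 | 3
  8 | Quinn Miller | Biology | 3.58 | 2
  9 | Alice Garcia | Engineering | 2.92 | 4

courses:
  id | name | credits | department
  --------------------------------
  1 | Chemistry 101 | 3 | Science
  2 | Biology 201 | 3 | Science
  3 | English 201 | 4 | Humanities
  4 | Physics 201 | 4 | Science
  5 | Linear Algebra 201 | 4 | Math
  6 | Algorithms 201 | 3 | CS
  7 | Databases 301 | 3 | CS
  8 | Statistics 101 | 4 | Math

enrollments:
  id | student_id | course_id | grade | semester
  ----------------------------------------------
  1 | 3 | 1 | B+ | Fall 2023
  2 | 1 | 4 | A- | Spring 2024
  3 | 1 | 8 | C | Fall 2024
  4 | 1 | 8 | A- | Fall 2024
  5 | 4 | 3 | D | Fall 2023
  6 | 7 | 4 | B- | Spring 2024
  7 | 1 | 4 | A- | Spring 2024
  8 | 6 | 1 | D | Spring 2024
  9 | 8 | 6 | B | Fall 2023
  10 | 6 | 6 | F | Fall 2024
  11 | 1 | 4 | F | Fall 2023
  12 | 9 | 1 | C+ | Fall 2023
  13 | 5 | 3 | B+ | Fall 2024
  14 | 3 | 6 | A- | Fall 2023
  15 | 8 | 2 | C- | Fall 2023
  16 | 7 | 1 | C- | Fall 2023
SELECT MAX(credits) FROM courses

Execution result:
4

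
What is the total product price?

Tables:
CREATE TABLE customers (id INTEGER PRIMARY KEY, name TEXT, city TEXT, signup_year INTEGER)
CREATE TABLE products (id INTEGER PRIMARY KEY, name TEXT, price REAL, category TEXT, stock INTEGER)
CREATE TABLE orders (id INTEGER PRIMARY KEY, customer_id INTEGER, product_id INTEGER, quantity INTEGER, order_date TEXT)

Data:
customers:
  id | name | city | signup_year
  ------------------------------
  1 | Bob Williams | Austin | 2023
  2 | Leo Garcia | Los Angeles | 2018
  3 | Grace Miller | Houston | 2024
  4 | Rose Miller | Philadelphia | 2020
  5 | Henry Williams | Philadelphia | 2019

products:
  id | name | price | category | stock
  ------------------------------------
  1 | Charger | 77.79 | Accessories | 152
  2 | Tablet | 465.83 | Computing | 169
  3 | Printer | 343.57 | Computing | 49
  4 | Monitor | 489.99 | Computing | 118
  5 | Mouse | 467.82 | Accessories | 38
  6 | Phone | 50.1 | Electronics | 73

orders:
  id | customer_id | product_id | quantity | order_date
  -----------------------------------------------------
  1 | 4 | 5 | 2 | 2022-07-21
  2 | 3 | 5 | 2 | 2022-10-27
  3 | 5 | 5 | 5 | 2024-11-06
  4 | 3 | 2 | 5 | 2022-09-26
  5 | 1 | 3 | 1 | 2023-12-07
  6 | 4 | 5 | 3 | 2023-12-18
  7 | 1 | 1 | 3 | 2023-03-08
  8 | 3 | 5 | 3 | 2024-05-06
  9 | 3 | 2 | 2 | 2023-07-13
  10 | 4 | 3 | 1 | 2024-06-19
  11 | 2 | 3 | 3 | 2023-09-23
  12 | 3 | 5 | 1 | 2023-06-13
SELECT SUM(price) FROM products

Execution result:
1895.10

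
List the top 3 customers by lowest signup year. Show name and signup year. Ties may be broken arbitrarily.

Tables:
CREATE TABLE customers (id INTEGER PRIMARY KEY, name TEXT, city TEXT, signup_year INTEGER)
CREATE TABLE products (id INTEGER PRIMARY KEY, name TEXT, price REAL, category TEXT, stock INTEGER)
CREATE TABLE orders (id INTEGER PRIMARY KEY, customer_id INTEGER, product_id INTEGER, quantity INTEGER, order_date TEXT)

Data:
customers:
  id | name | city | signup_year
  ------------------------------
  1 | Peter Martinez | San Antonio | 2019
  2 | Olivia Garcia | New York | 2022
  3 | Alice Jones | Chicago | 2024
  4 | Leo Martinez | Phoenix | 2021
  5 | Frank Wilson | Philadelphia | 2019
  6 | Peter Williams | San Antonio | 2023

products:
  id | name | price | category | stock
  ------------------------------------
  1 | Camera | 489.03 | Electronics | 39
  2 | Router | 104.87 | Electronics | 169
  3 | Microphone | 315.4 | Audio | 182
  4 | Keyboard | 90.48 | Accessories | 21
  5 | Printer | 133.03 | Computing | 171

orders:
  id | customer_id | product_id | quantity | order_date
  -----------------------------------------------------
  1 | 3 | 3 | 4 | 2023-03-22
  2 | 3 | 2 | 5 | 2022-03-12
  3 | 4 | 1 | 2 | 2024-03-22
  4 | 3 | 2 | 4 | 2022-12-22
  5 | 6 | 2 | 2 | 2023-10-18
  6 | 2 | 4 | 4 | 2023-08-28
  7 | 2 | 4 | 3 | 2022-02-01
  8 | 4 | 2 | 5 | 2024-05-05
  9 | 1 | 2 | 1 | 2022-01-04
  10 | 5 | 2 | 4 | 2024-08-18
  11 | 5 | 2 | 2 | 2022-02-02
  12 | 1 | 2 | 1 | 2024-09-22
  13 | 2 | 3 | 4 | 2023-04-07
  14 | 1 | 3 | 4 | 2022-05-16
SELECT name, signup_year FROM customers ORDER BY signup_year ASC LIMIT 3

Execution result:
name | signup_year
Peter Martinez | 2019
Frank Wilson | 2019
Leo Martinez | 2021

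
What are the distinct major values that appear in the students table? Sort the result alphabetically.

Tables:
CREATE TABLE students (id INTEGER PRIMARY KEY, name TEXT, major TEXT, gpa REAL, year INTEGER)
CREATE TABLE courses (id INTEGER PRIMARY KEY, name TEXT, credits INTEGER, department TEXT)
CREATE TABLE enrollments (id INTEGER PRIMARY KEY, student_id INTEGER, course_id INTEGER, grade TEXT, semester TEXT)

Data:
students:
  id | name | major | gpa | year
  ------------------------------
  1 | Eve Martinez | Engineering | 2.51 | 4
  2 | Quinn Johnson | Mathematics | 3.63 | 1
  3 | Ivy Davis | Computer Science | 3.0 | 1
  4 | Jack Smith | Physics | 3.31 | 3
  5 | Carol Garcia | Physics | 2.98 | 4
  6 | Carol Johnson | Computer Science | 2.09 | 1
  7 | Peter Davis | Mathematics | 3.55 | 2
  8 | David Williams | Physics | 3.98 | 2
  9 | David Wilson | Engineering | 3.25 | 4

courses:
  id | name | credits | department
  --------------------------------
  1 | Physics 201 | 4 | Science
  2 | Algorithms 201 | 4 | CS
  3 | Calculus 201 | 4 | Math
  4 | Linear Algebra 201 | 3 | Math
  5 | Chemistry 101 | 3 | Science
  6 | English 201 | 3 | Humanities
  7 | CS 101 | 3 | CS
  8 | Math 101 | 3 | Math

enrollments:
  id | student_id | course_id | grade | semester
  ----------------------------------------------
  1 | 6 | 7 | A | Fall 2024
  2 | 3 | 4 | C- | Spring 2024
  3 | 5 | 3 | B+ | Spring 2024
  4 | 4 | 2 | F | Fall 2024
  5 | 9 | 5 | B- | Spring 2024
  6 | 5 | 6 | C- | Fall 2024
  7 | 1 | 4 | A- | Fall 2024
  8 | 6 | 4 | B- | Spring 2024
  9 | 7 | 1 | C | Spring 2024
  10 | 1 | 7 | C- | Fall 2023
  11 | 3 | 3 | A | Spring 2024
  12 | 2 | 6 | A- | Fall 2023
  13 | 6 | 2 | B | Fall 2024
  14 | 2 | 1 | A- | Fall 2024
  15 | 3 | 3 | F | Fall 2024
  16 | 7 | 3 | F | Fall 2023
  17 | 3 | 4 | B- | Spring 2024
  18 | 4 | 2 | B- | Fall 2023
SELECT DISTINCT major FROM students ORDER BY major

Execution result:
major
Computer Science
Engineering
Mathematics
Physics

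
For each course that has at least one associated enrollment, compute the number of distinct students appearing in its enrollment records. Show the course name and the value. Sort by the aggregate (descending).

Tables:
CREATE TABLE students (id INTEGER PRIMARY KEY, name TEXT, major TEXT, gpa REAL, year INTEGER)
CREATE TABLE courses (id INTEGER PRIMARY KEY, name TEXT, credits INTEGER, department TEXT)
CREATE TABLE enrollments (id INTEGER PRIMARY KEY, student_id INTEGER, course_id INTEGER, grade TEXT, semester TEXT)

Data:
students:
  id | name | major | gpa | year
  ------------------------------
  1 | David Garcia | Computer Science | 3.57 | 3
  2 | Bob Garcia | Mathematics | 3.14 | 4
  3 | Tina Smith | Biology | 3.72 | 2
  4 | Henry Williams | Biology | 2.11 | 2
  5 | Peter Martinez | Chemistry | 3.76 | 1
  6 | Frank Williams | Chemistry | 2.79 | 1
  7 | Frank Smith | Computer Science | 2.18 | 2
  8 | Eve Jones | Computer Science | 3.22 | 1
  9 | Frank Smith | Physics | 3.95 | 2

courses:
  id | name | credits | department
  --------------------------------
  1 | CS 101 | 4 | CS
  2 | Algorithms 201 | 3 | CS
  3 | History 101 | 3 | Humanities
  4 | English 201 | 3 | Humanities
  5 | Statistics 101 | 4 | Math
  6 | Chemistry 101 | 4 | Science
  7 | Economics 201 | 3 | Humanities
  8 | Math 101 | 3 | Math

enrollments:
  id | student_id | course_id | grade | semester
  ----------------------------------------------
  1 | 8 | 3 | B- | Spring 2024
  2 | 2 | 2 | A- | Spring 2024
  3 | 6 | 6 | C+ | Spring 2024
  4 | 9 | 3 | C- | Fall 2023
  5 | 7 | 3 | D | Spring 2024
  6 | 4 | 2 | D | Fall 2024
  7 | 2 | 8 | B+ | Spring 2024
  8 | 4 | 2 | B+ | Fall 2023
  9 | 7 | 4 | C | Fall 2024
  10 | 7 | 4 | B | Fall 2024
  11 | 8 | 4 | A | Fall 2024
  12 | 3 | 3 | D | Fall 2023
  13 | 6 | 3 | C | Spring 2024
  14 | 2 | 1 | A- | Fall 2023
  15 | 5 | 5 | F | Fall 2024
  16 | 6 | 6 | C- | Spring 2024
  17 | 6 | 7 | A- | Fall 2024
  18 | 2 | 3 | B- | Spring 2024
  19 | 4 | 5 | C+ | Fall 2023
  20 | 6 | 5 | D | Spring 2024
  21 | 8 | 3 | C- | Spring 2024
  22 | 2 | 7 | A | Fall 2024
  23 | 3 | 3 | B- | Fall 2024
SELECT p.name, COUNT(DISTINCT c.student_id) AS distinct_student_count FROM enrollments c JOIN courses p ON c.course_id = p.id GROUP BY p.id, p.name ORDER BY distinct_student_count DESC

Execution result:
name | distinct_student_count
History 101 | 6
Statistics 101 | 3
Algorithms 201 | 2
English 201 | 2
Economics 201 | 2
CS 101 | 1
Chemistry 101 | 1
Math 101 | 1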